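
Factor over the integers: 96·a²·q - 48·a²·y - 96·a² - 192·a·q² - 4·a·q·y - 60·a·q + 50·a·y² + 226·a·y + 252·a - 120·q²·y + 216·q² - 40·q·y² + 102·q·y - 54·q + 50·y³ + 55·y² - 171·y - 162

(2·q - y - 2)·(6·a - 12·q - 10·y - 9)·(8·a + 5·y - 9)

Group: 6·a·(16·a·q - 8·a·y - 16·a + 10·q·y - 18·q - 5·y² - y + 18) + (-12·q - 10·y - 9)·(16·a·q - 8·a·y - 16·a + 10·q·y - 18·q - 5·y² - y + 18); both groups contain (16·a·q - 8·a·y - 16·a + 10·q·y - 18·q - 5·y² - y + 18), so (6·a - 12·q - 10·y - 9) is a factor with cofactor 16·a·q - 8·a·y - 16·a + 10·q·y - 18·q - 5·y² - y + 18.
The cofactor groups again: 16·a·q - 8·a·y - 16·a + 10·q·y - 18·q - 5·y² - y + 18 = 2·q·(8·a + 5·y - 9) + (-y - 2)·(8·a + 5·y - 9); both groups contain (8·a + 5·y - 9), giving (2·q - y - 2)·(8·a + 5·y - 9).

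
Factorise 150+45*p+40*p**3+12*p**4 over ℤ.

Group as (12*p**4+45*p) + (40*p**3+150) = 3*p*(4*p**3+15) + 10*(4*p**3+15).
Both groups share the factor (4*p**3+15).

(3*p+10)*(4*p**3+15)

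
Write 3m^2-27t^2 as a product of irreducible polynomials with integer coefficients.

3(m+3t)(m-3t)

Every term has a factor of 3. Then m^2-9t^2 = (m)² − (3t)².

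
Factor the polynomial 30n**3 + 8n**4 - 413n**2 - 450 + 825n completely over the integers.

By the rational root theorem, n = -10 is a root, giving the factor (n + 10) and quotient 8n**3 - 50n**2 + 87n - 45.
Continuing, n = 1 is a root, giving the factor (n - 1) and quotient 8n**2 - 42n + 45.
The remaining quadratic factors as (4n - 15)(2n - 3).

(2n - 3)(4n - 15)(n + 10)(n - 1)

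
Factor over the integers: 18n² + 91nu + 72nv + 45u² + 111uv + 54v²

(2n + 9u + 6v)(9n + 5u + 9v)

Group: 9n(2n + 9u + 6v) + (5u + 9v)(2n + 9u + 6v); both groups contain (2n + 9u + 6v).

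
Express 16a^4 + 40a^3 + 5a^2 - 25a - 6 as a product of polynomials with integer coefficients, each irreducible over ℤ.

(4a + 1)(4a - 3)(a + 1)(a + 2)

By the rational root theorem, a = 3/4 is a root, so (4a - 3) is a factor; dividing leaves 4a^3 + 13a^2 + 11a + 2.
Next, a = -1/4 is a root, so (4a + 1) divides it; the quotient is a^2 + 3a + 2.
The remaining quadratic factors as (a + 1)(a + 2).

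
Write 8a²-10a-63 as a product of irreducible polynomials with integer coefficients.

(2a-7)(4a+9)

Need a pair with product 8·(-63) = -504 and sum -10: that's 18 and -28.
Split the middle term: 8a²+18a - 28a-63 = 2a(4a+9) - 7(4a+9).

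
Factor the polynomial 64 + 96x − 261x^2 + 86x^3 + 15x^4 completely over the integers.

(3x + 1)(5x − 8)(x + 8)(x − 1)

By the rational root theorem, x = −8 is a root, so (x + 8) divides it; the quotient is 15x^3 − 34x^2 + 11x + 8.
Then x = 8/5 is a root, giving the factor (5x − 8) and quotient 3x^2 − 2x − 1.
The remaining quadratic factors as (x − 1)(3x + 1).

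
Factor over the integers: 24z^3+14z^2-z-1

Trying the rational-root candidates, z = 1/4 is a root, so (4z-1) divides it; the quotient is 6z^2+5z+1.
The remaining quadratic factors as (2z+1)(3z+1).

(2z+1)(3z+1)(4z-1)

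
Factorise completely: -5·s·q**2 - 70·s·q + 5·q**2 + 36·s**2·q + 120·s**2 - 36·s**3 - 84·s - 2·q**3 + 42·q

Group: 2·s·(-18·s**2 + 9·s·q + 60·s + 2·q**2 - 5·q - 42) - q·(-18·s**2 + 9·s·q + 60·s + 2·q**2 - 5·q - 42); both groups contain (-18·s**2 + 9·s·q + 60·s + 2·q**2 - 5·q - 42), so (2·s - q) is a factor with cofactor -18·s**2 + 9·s·q + 60·s + 2·q**2 - 5·q - 42.
The cofactor groups again: -18·s**2 + 9·s·q + 60·s + 2·q**2 - 5·q - 42 = -6·s·(3·s - 2·q - 7) + (-q + 6)·(3·s - 2·q - 7); both groups contain (3·s - 2·q - 7), giving -(6·s + q - 6)·(3·s - 2·q - 7).

-(3·s - 2·q - 7)·(2·s - q)·(6·s + q - 6)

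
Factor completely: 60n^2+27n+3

Pull out the common factor 3, then factor the remaining trinomial.

3(4n+1)(5n+1)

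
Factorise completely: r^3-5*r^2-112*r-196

Testing divisors of the constant over divisors of the leading coefficient, r = -7 is a root, so (r+7) divides it; the quotient is r^2-12*r-28.
The remaining quadratic factors as (r+2)(r-14).

(r+2)*(r+7)*(r-14)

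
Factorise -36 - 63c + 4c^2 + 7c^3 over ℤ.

(7c + 4)(c + 3)(c - 3)

Among the possible rational roots, c = -3 is a root, so (c + 3) divides it; the quotient is 7c^2 - 17c - 12.
The remaining quadratic factors as (7c + 4)(c - 3).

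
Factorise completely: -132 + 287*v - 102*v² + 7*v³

(7*v - 4)*(v - 11)*(v - 3)

Trying the rational-root candidates, v = 4/7 is a root, so (7*v - 4) divides it; the quotient is v² - 14*v + 33.
The remaining quadratic factors as (v - 11)(v - 3).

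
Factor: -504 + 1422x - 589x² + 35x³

(5x - 12)(7x - 3)(x - 14)

Among the possible rational roots, x = 14 is a root, so (x - 14) divides it; the quotient is 35x² - 99x + 36.
The remaining quadratic factors as (5x - 12)(7x - 3).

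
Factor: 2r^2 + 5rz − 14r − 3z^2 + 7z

(2r − z)(r + 3z − 7)

Group: r(2r − z) + (3z − 7)(2r − z); both groups contain (2r − z).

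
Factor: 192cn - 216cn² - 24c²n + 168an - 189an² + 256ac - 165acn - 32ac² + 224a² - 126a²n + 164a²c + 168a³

(4a + 3n)(6a - c - 9n + 8)(7a + 8c)

Group: 6a(28a² + 32ac + 21an + 24cn) + (-c - 9n + 8)(28a² + 32ac + 21an + 24cn); both groups contain (28a² + 32ac + 21an + 24cn), so (6a - c - 9n + 8) is a factor with cofactor 28a² + 32ac + 21an + 24cn.
The cofactor groups again: 28a² + 32ac + 21an + 24cn = 7a(4a + 3n) + 8c(4a + 3n); both groups contain (4a + 3n), giving (7a + 8c)(4a + 3n).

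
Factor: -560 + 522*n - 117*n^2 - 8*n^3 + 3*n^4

By the rational root theorem, n = -7 is a root, giving the factor (n + 7) and quotient 3*n^3 - 29*n^2 + 86*n - 80.
Continuing, n = 8/3 is a root, so (3*n - 8) is a factor; dividing leaves n^2 - 7*n + 10.
The remaining quadratic factors as (n - 5)(n - 2).

(3*n - 8)*(n + 7)*(n - 2)*(n - 5)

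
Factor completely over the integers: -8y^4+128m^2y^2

8y^2(4m+y)(4m-y)

Factor out 8y^2, leaving 16m^2-y^2, which is a difference of two squares.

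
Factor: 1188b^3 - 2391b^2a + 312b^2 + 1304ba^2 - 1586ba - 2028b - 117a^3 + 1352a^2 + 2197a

(12b - 13a)(11b - 9a - 13)(9b - a + 13)

Group: 12b(99b^2 - 92ba + 26b + 9a^2 - 104a - 169) - 13a(99b^2 - 92ba + 26b + 9a^2 - 104a - 169); both groups contain (99b^2 - 92ba + 26b + 9a^2 - 104a - 169), so (12b - 13a) is a factor with cofactor 99b^2 - 92ba + 26b + 9a^2 - 104a - 169.
The cofactor groups again: 99b^2 - 92ba + 26b + 9a^2 - 104a - 169 = 9b(11b - 9a - 13) + (-a + 13)(11b - 9a - 13); both groups contain (11b - 9a - 13), giving (9b - a + 13)(11b - 9a - 13).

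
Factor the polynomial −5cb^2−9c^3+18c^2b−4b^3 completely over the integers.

Group: 3c(−3c^2+7cb−4b^2) + b(−3c^2+7cb−4b^2); both groups contain (−3c^2+7cb−4b^2), so (3c+b) is a factor with cofactor −3c^2+7cb−4b^2.
The cofactor groups again: −3c^2+7cb−4b^2 = −c(3c−4b) + b(3c−4b); both groups contain (3c−4b), giving −(c−b)(3c−4b).

−(3c−4b)(c−b)(3c+b)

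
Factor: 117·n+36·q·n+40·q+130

(4·q+13)·(9·n+10)

Group as (36·q·n+40·q) + (117·n+130) = 4·q·(9·n+10) + 13·(9·n+10).
Both groups share the factor (9·n+10).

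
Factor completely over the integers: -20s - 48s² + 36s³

Pull out the common factor 4s, then factor the remaining trinomial.

4s(3s + 1)(3s - 5)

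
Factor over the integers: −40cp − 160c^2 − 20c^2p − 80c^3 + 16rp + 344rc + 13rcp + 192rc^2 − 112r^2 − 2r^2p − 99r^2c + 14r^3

(r − 4c − 8)(7r − 4c − p)(2r − 5c)

Group: r(14r^2 − 43rc − 2rp + 20c^2 + 5cp) + (−4c − 8)(14r^2 − 43rc − 2rp + 20c^2 + 5cp); both groups contain (14r^2 − 43rc − 2rp + 20c^2 + 5cp), so (r − 4c − 8) is a factor with cofactor 14r^2 − 43rc − 2rp + 20c^2 + 5cp.
The cofactor groups again: 14r^2 − 43rc − 2rp + 20c^2 + 5cp = 2r(7r − 4c − p) − 5c(7r − 4c − p); both groups contain (7r − 4c − p), giving (2r − 5c)(7r − 4c − p).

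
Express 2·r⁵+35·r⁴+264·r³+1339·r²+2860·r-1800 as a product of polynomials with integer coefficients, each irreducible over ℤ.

(2·r-1)·(r+5)·(r+9)·(r²+4·r+40)

Among the possible rational roots, r = 1/2 is a root, giving the factor (2·r-1) and quotient r⁴+18·r³+141·r²+740·r+1800.
Continuing, r = -5 is a root, so (r+5) is a factor; dividing leaves r³+13·r²+76·r+360.
Then r = -9 is a root, so (r+9) divides it; the quotient is r²+4·r+40.
The quadratic r²+4·r+40 has discriminant -144 < 0 and is irreducible over ℤ.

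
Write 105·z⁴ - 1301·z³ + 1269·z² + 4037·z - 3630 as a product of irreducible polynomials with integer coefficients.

(3·z + 5)·(5·z - 11)·(7·z - 6)·(z - 11)

Testing divisors of the constant over divisors of the leading coefficient, z = 6/7 is a root, so (7·z - 6) divides it; the quotient is 15·z³ - 173·z² + 33·z + 605.
Continuing, z = -5/3 is a root, so (3·z + 5) divides it; the quotient is 5·z² - 66·z + 121.
The remaining quadratic factors as (z - 11)(5·z - 11).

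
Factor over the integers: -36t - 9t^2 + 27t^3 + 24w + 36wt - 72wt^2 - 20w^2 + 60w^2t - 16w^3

Group: 2w(-8w^2 + 18wt - 10w - 9t^2 + 3t + 12) - 3t(-8w^2 + 18wt - 10w - 9t^2 + 3t + 12); both groups contain (-8w^2 + 18wt - 10w - 9t^2 + 3t + 12), so (2w - 3t) is a factor with cofactor -8w^2 + 18wt - 10w - 9t^2 + 3t + 12.
The cofactor groups again: -8w^2 + 18wt - 10w - 9t^2 + 3t + 12 = -2w(4w - 3t - 3) + (3t - 4)(4w - 3t - 3); both groups contain (4w - 3t - 3), giving -(2w - 3t + 4)(4w - 3t - 3).

-(2w - 3t)(2w - 3t + 4)(4w - 3t - 3)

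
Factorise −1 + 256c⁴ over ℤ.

(4c + 1)(4c − 1)(16c² + 1)

Write as (16c²)² − (1)², then factor 16c² − 1 once more.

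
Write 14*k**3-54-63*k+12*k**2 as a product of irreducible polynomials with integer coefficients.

(7*k+6)*(2*k**2-9)

Group as (14*k**3-63*k) + (12*k**2-54) = 7*k*(2*k**2-9) + 6*(2*k**2-9).
Both groups share the factor (2*k**2-9).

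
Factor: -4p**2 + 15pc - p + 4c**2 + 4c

Group: -p(4p + c + 1) + 4c(4p + c + 1); both groups contain (4p + c + 1).

-(p - 4c)(4p + c + 1)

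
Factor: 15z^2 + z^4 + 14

(z^2 + 1)(z^2 + 14)

Substitute u = z^2 to get a quadratic in u, then factor.
z^2 + 14 is irreducible over ℤ (always positive, so no real roots).
z^2 + 1 is irreducible over ℤ (sum of squares).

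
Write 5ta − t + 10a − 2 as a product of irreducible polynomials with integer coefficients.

Group as (5ta − t) + (10a − 2) = t(5a − 1) + 2(5a − 1).
Both groups share the factor (5a − 1).

(5a − 1)(t + 2)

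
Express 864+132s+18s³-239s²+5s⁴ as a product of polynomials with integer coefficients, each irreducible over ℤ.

Trying the rational-root candidates, s = 3 is a root, giving the factor (s-3) and quotient 5s³+33s²-140s-288.
Then s = 4 is a root, so (s-4) is a factor; dividing leaves 5s²+53s+72.
The remaining quadratic factors as (5s+8)(s+9).

(5s+8)(s+9)(s-3)(s-4)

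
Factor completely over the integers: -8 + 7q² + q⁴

(q + 1)(q - 1)(q² + 8)

Substitute u = q² to get a quadratic in u, then factor.
q² - 1 is a difference of squares.
q² + 8 is irreducible over ℤ (always positive, so no real roots).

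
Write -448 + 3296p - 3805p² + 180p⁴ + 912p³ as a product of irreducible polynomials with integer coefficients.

(5p - 8)(6p - 1)(6p - 7)(p + 8)

Testing divisors of the constant over divisors of the leading coefficient, p = 1/6 is a root, giving the factor (6p - 1) and quotient 30p³ + 157p² - 608p + 448.
Next, p = 8/5 is a root, so (5p - 8) is a factor; dividing leaves 6p² + 41p - 56.
The remaining quadratic factors as (p + 8)(6p - 7).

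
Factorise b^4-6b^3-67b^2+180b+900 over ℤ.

(b+3)(b+6)(b-10)(b-5)

Testing divisors of the constant over divisors of the leading coefficient, b = 5 is a root, giving the factor (b-5) and quotient b^3-b^2-72b-180.
Next, b = 10 is a root, so (b-10) is a factor; dividing leaves b^2+9b+18.
The remaining quadratic factors as (b+3)(b+6).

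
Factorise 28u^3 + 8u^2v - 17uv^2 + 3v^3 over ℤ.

Group: 14u(2u^2 + uv - v^2) - 3v(2u^2 + uv - v^2); both groups contain (2u^2 + uv - v^2), so (14u - 3v) is a factor with cofactor 2u^2 + uv - v^2.
The cofactor groups again: 2u^2 + uv - v^2 = 2u(u + v) - v(u + v); both groups contain (u + v), giving (2u - v)(u + v).

(14u - 3v)(2u - v)(u + v)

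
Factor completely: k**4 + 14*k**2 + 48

Substitute u = k**2 to get a quadratic in u, then factor.
k**2 + 8 is irreducible over ℤ (always positive, so no real roots).
k**2 + 6 is irreducible over ℤ (always positive, so no real roots).

(k**2 + 6)*(k**2 + 8)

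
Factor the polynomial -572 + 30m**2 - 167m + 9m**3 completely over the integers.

Testing divisors of the constant over divisors of the leading coefficient, m = 13/3 is a root, so (3m - 13) divides it; the quotient is 3m**2 + 23m + 44.
The remaining quadratic factors as (m + 4)(3m + 11).

(3m + 11)(3m - 13)(m + 4)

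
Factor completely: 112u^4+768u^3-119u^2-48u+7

(4u+1)(4u-1)(7u-1)(u+7)

By the rational root theorem, u = 1/4 is a root, so (4u-1) divides it; the quotient is 28u^3+199u^2+20u-7.
Continuing, u = 1/7 is a root, so (7u-1) divides it; the quotient is 4u^2+29u+7.
The remaining quadratic factors as (4u+1)(u+7).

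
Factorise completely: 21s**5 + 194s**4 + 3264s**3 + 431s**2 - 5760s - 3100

(3s + 2)(7s - 10)(s + 1)(s**2 + 9s + 155)

Testing divisors of the constant over divisors of the leading coefficient, s = -2/3 is a root, so (3s + 2) is a factor; dividing leaves 7s**4 + 60s**3 + 1048s**2 - 555s - 1550.
Then s = -1 is a root, so (s + 1) is a factor; dividing leaves 7s**3 + 53s**2 + 995s - 1550.
Next, s = 10/7 is a root, giving the factor (7s - 10) and quotient s**2 + 9s + 155.
The quadratic s**2 + 9s + 155 has discriminant -539 < 0 and is irreducible over ℤ.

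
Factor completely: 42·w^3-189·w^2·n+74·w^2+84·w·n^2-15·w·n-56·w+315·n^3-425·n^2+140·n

(2·w-5·n)·(3·w-9·n+7)·(7·w+7·n-4)

Group: 7·w·(6·w^2-33·w·n+14·w+45·n^2-35·n) + (7·n-4)·(6·w^2-33·w·n+14·w+45·n^2-35·n); both groups contain (6·w^2-33·w·n+14·w+45·n^2-35·n), so (7·w+7·n-4) is a factor with cofactor 6·w^2-33·w·n+14·w+45·n^2-35·n.
The cofactor groups again: 6·w^2-33·w·n+14·w+45·n^2-35·n = 2·w·(3·w-9·n+7) - 5·n·(3·w-9·n+7); both groups contain (3·w-9·n+7), giving (2·w-5·n)·(3·w-9·n+7).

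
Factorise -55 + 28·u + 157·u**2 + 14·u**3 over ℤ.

(2·u - 1)·(7·u + 5)·(u + 11)

Among the possible rational roots, u = 1/2 is a root, so (2·u - 1) is a factor; dividing leaves 7·u**2 + 82·u + 55.
The remaining quadratic factors as (7·u + 5)(u + 11).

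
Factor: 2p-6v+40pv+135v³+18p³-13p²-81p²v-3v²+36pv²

Group: 9p(2p²-11pv-p+15v²+3v) + (9v-2)(2p²-11pv-p+15v²+3v); both groups contain (2p²-11pv-p+15v²+3v), so (9p+9v-2) is a factor with cofactor 2p²-11pv-p+15v²+3v.
The cofactor groups again: 2p²-11pv-p+15v²+3v = 2p(p-3v) + (-5v-1)(p-3v); both groups contain (p-3v), giving (2p-5v-1)(p-3v).

(2p-5v-1)(9p+9v-2)(p-3v)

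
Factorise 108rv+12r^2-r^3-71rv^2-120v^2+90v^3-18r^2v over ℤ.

-(r+10v)(r+9v-12)(r-v)

Group: r(-r^2-8rv+12r+9v^2-12v) + 10v(-r^2-8rv+12r+9v^2-12v); both groups contain (-r^2-8rv+12r+9v^2-12v), so (r+10v) is a factor with cofactor -r^2-8rv+12r+9v^2-12v.
The cofactor groups again: -r^2-8rv+12r+9v^2-12v = -r(r-v) + (-9v+12)(r-v); both groups contain (r-v), giving -(r+9v-12)(r-v).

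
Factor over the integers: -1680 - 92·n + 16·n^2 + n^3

Testing divisors of the constant over divisors of the leading coefficient, n = 10 is a root, so (n - 10) divides it; the quotient is n^2 + 26·n + 168.
The remaining quadratic factors as (n + 12)(n + 14).

(n + 12)·(n + 14)·(n - 10)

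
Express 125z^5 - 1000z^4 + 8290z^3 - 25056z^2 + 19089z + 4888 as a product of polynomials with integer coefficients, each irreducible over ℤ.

Among the possible rational roots, z = 8/5 is a root, so (5z - 8) divides it; the quotient is 25z^4 - 160z^3 + 1402z^2 - 2768z - 611.
Then z = -1/5 is a root, so (5z + 1) is a factor; dividing leaves 5z^3 - 33z^2 + 287z - 611.
Next, z = 13/5 is a root, so (5z - 13) divides it; the quotient is z^2 - 4z + 47.
The quadratic z^2 - 4z + 47 has discriminant -172 < 0 and is irreducible over ℤ.

(5z + 1)(5z - 13)(5z - 8)(z^2 - 4z + 47)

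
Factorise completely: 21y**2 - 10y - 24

(3y - 4)(7y + 6)

Need a pair with product 21·(-24) = -504 and sum -10: that's 18 and -28.
Split the middle term: 21y**2 + 18y - 28y - 24 = 3y(7y + 6) - 4(7y + 6).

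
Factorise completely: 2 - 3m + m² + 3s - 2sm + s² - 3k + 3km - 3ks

-(s - m + 1)(3k - s + m - 2)

Group: -3k(s - m + 1) + (s - m + 2)(s - m + 1); both groups contain (s - m + 1).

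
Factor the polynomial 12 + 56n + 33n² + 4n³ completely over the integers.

Testing divisors of the constant over divisors of the leading coefficient, n = −1/4 is a root, so (4n + 1) is a factor; dividing leaves n² + 8n + 12.
The remaining quadratic factors as (n + 6)(n + 2).

(4n + 1)(n + 2)(n + 6)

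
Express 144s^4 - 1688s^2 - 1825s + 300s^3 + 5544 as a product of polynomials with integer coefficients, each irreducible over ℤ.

(2s + 7)(3s + 8)(4s - 9)(6s - 11)

Among the possible rational roots, s = -7/2 is a root, so (2s + 7) divides it; the quotient is 72s^3 - 102s^2 - 487s + 792.
Then s = -8/3 is a root, so (3s + 8) is a factor; dividing leaves 24s^2 - 98s + 99.
The remaining quadratic factors as (4s - 9)(6s - 11).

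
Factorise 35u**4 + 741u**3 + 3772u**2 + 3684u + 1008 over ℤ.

(5u + 3)(7u + 4)(u + 14)(u + 6)

By the rational root theorem, u = -4/7 is a root, so (7u + 4) is a factor; dividing leaves 5u**3 + 103u**2 + 480u + 252.
Then u = -6 is a root, giving the factor (u + 6) and quotient 5u**2 + 73u + 42.
The remaining quadratic factors as (u + 14)(5u + 3).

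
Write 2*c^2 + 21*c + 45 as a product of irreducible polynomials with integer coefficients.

(2*c + 15)*(c + 3)

Need a pair with product 2·45 = 90 and sum 21: that's 15 and 6.
Split the middle term: 2*c^2 + 15*c + 6*c + 45 = c*(2*c + 15) + 3*(2*c + 15).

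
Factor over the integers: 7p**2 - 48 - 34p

Need a pair with product 7·(-48) = -336 and sum -34: that's -42 and 8.
Split the middle term: 7p**2 - 42p + 8p - 48 = 7p(p - 6) + 8(p - 6).

(7p + 8)(p - 6)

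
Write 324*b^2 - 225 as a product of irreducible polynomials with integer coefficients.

Factor out 9, leaving 36*b^2 - 25, which is a difference of two squares.

9*(6*b + 5)*(6*b - 5)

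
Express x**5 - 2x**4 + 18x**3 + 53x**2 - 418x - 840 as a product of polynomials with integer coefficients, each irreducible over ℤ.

Trying the rational-root candidates, x = -2 is a root, giving the factor (x + 2) and quotient x**4 - 4x**3 + 26x**2 + x - 420.
Continuing, x = -3 is a root, so (x + 3) is a factor; dividing leaves x**3 - 7x**2 + 47x - 140.
Next, x = 4 is a root, giving the factor (x - 4) and quotient x**2 - 3x + 35.
The quadratic x**2 - 3x + 35 has discriminant -131 < 0 and is irreducible over ℤ.

(x + 2)(x + 3)(x - 4)(x**2 - 3x + 35)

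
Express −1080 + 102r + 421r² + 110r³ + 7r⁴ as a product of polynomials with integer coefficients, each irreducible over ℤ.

(7r − 9)(r + 10)(r + 3)(r + 4)

By the rational root theorem, r = −10 is a root, so (r + 10) divides it; the quotient is 7r³ + 40r² + 21r − 108.
Then r = 9/7 is a root, giving the factor (7r − 9) and quotient r² + 7r + 12.
The remaining quadratic factors as (r + 4)(r + 3).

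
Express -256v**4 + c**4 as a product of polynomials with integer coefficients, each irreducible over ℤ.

(c + 4v)(c - 4v)(c**2 + 16v**2)

(c)⁴ − (4v)⁴ = ((c)² − (4v)²)((c)² + (4v)²); the first factor splits again, the second (c**2 + 16v**2) is irreducible.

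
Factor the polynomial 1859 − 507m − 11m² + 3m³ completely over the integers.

(3m − 11)(m + 13)(m − 13)

Trying the rational-root candidates, m = 11/3 is a root, so (3m − 11) divides it; the quotient is m² − 169.
The remaining quadratic factors as (m + 13)(m − 13).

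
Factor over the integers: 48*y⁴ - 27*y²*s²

3*y²*(4*y - 3*s)*(4*y + 3*s)

Pull out the common factor 3*y²; 16*y² - 9*s² is a difference of squares.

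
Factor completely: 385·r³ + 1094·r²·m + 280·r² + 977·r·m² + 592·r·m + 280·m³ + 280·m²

Group: 5·r·(77·r² + 111·r·m + 56·r + 40·m² + 40·m) + 7·m·(77·r² + 111·r·m + 56·r + 40·m² + 40·m); both groups contain (77·r² + 111·r·m + 56·r + 40·m² + 40·m), so (5·r + 7·m) is a factor with cofactor 77·r² + 111·r·m + 56·r + 40·m² + 40·m.
The cofactor groups again: 77·r² + 111·r·m + 56·r + 40·m² + 40·m = 7·r·(11·r + 8·m + 8) + 5·m·(11·r + 8·m + 8); both groups contain (11·r + 8·m + 8), giving (7·r + 5·m)·(11·r + 8·m + 8).

(7·r + 5·m)·(5·r + 7·m)·(11·r + 8·m + 8)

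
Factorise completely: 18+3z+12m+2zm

Group as (2zm+3z) + (12m+18) = z(2m+3) + 6(2m+3).
Both groups share the factor (2m+3).

(2m+3)(z+6)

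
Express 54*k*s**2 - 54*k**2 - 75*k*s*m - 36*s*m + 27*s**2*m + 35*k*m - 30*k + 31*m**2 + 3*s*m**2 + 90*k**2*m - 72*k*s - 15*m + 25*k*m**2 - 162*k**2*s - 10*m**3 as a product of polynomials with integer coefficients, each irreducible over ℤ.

-(9*s - 5*m + 3)*(2*k + m)*(9*k - 3*s - 2*m + 5)

Group: 9*s*(-18*k**2 + 6*k*s - 5*k*m - 10*k + 3*s*m + 2*m**2 - 5*m) + (-5*m + 3)*(-18*k**2 + 6*k*s - 5*k*m - 10*k + 3*s*m + 2*m**2 - 5*m); both groups contain (-18*k**2 + 6*k*s - 5*k*m - 10*k + 3*s*m + 2*m**2 - 5*m), so (9*s - 5*m + 3) is a factor with cofactor -18*k**2 + 6*k*s - 5*k*m - 10*k + 3*s*m + 2*m**2 - 5*m.
The cofactor groups again: -18*k**2 + 6*k*s - 5*k*m - 10*k + 3*s*m + 2*m**2 - 5*m = -9*k*(2*k + m) + (3*s + 2*m - 5)*(2*k + m); both groups contain (2*k + m), giving -(9*k - 3*s - 2*m + 5)*(2*k + m).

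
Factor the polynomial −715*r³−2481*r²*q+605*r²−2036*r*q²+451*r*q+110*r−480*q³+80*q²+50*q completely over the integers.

−(5*r+12*q−5)*(11*r+5*q)*(13*r+8*q+2)

Group: 5*r*(−143*r²−153*r*q−22*r−40*q²−10*q) + (12*q−5)*(−143*r²−153*r*q−22*r−40*q²−10*q); both groups contain (−143*r²−153*r*q−22*r−40*q²−10*q), so (5*r+12*q−5) is a factor with cofactor −143*r²−153*r*q−22*r−40*q²−10*q.
The cofactor groups again: −143*r²−153*r*q−22*r−40*q²−10*q = −11*r*(13*r+8*q+2) − 5*q*(13*r+8*q+2); both groups contain (13*r+8*q+2), giving −(11*r+5*q)*(13*r+8*q+2).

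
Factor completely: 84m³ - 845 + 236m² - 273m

(2m + 5)(6m + 13)(7m - 13)

Among the possible rational roots, m = 13/7 is a root, so (7m - 13) is a factor; dividing leaves 12m² + 56m + 65.
The remaining quadratic factors as (2m + 5)(6m + 13).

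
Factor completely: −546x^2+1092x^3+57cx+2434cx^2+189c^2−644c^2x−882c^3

−(14c+6x−3)(7c+13x)(9c−14x)

Group: 14c(−63c^2−19cx+182x^2) + (6x−3)(−63c^2−19cx+182x^2); both groups contain (−63c^2−19cx+182x^2), so (14c+6x−3) is a factor with cofactor −63c^2−19cx+182x^2.
The cofactor groups again: −63c^2−19cx+182x^2 = −7c(9c−14x) − 13x(9c−14x); both groups contain (9c−14x), giving −(7c+13x)(9c−14x).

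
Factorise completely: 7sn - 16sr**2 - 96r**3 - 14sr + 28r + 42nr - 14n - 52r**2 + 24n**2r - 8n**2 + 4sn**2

Group: n(4sn + 8sr + 7s + 24nr - 8n + 48r**2 + 26r - 14) - 2r(4sn + 8sr + 7s + 24nr - 8n + 48r**2 + 26r - 14); both groups contain (4sn + 8sr + 7s + 24nr - 8n + 48r**2 + 26r - 14), so (n - 2r) is a factor with cofactor 4sn + 8sr + 7s + 24nr - 8n + 48r**2 + 26r - 14.
The cofactor groups again: 4sn + 8sr + 7s + 24nr - 8n + 48r**2 + 26r - 14 = s(4n + 8r + 7) + (6r - 2)(4n + 8r + 7); both groups contain (4n + 8r + 7), giving (s + 6r - 2)(4n + 8r + 7).

(4n + 8r + 7)(s + 6r - 2)(n - 2r)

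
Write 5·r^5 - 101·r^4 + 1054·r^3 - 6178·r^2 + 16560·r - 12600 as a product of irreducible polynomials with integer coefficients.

(5·r - 6)·(r - 5)·(r - 6)·(r^2 - 8·r + 70)

Trying the rational-root candidates, r = 6 is a root, so (r - 6) is a factor; dividing leaves 5·r^4 - 71·r^3 + 628·r^2 - 2410·r + 2100.
Then r = 5 is a root, so (r - 5) divides it; the quotient is 5·r^3 - 46·r^2 + 398·r - 420.
Then r = 6/5 is a root, giving the factor (5·r - 6) and quotient r^2 - 8·r + 70.
The quadratic r^2 - 8·r + 70 has discriminant -216 < 0 and is irreducible over ℤ.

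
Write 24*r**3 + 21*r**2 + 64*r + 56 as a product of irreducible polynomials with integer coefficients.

Group as (24*r**3 + 64*r) + (21*r**2 + 56) = 8*r*(3*r**2 + 8) + 7*(3*r**2 + 8).
Both groups share the factor (3*r**2 + 8).

(8*r + 7)*(3*r**2 + 8)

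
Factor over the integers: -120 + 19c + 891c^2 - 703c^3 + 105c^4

(3c + 1)(5c - 8)(7c - 3)(c - 5)

Testing divisors of the constant over divisors of the leading coefficient, c = 3/7 is a root, so (7c - 3) divides it; the quotient is 15c^3 - 94c^2 + 87c + 40.
Then c = -1/3 is a root, giving the factor (3c + 1) and quotient 5c^2 - 33c + 40.
The remaining quadratic factors as (c - 5)(5c - 8).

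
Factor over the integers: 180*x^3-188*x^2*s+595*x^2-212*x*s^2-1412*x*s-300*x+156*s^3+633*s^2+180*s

(9*x-13*s-4)*(5*x-3*s)*(4*x+4*s+15)

Group: 4*x*(45*x^2-92*x*s-20*x+39*s^2+12*s) + (4*s+15)*(45*x^2-92*x*s-20*x+39*s^2+12*s); both groups contain (45*x^2-92*x*s-20*x+39*s^2+12*s), so (4*x+4*s+15) is a factor with cofactor 45*x^2-92*x*s-20*x+39*s^2+12*s.
The cofactor groups again: 45*x^2-92*x*s-20*x+39*s^2+12*s = 9*x*(5*x-3*s) + (-13*s-4)*(5*x-3*s); both groups contain (5*x-3*s), giving (9*x-13*s-4)*(5*x-3*s).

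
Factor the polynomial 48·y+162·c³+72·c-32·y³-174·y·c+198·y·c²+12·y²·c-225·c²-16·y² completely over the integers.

Group: 8·y·(-4·y²+6·y·c-6·y+18·c²-9·c) + (9·c-8)·(-4·y²+6·y·c-6·y+18·c²-9·c); both groups contain (-4·y²+6·y·c-6·y+18·c²-9·c), so (8·y+9·c-8) is a factor with cofactor -4·y²+6·y·c-6·y+18·c²-9·c.
The cofactor groups again: -4·y²+6·y·c-6·y+18·c²-9·c = -2·y·(2·y-6·c+3) - 3·c·(2·y-6·c+3); both groups contain (2·y-6·c+3), giving -(2·y+3·c)·(2·y-6·c+3).

-(2·y-6·c+3)·(2·y+3·c)·(8·y+9·c-8)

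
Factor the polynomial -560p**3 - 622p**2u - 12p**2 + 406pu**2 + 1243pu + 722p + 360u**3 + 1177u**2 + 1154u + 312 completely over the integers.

Group: 10p(-56p**2 - 107pu - 74p - 45u**2 - 74u - 24) + (-8u - 13)(-56p**2 - 107pu - 74p - 45u**2 - 74u - 24); both groups contain (-56p**2 - 107pu - 74p - 45u**2 - 74u - 24), so (10p - 8u - 13) is a factor with cofactor -56p**2 - 107pu - 74p - 45u**2 - 74u - 24.
The cofactor groups again: -56p**2 - 107pu - 74p - 45u**2 - 74u - 24 = -8p(7p + 9u + 4) + (-5u - 6)(7p + 9u + 4); both groups contain (7p + 9u + 4), giving -(8p + 5u + 6)(7p + 9u + 4).

-(10p - 8u - 13)(7p + 9u + 4)(8p + 5u + 6)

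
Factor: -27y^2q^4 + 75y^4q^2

Pull out the common factor 3y^2q^2; 25y^2 - 9q^2 is a difference of squares.

3q^2y^2(5y - 3q)(5y + 3q)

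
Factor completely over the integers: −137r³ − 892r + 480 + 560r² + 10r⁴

(2r − 5)(5r − 6)(r − 2)(r − 8)

By the rational root theorem, r = 6/5 is a root, giving the factor (5r − 6) and quotient 2r³ − 25r² + 82r − 80.
Then r = 5/2 is a root, giving the factor (2r − 5) and quotient r² − 10r + 16.
The remaining quadratic factors as (r − 2)(r − 8).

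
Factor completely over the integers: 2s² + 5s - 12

Need a pair with product 2·(-12) = -24 and sum 5: that's 8 and -3.
Split the middle term: 2s² + 8s - 3s - 12 = 2s(s + 4) - 3(s + 4).

(2s - 3)(s + 4)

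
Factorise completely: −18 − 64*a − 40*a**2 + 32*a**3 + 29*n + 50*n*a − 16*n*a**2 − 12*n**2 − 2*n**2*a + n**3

Group: n*(n**2 − 11*n − 16*a**2 + 28*a + 18) + (−2*a − 1)*(n**2 − 11*n − 16*a**2 + 28*a + 18); both groups contain (n**2 − 11*n − 16*a**2 + 28*a + 18), so (n − 2*a − 1) is a factor with cofactor n**2 − 11*n − 16*a**2 + 28*a + 18.
The cofactor groups again: n**2 − 11*n − 16*a**2 + 28*a + 18 = n*(n + 4*a − 9) + (−4*a − 2)*(n + 4*a − 9); both groups contain (n + 4*a − 9), giving (n − 4*a − 2)*(n + 4*a − 9).

(n − 2*a − 1)*(n − 4*a − 2)*(n + 4*a − 9)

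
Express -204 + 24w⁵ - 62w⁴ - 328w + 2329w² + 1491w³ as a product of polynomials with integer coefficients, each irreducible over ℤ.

Among the possible rational roots, w = 1/3 is a root, giving the factor (3w - 1) and quotient 8w⁴ - 18w³ + 491w² + 940w + 204.
Next, w = -3/2 is a root, giving the factor (2w + 3) and quotient 4w³ - 15w² + 268w + 68.
Then w = -1/4 is a root, so (4w + 1) divides it; the quotient is w² - 4w + 68.
The quadratic w² - 4w + 68 has discriminant -256 < 0 and is irreducible over ℤ.

(2w + 3)(3w - 1)(4w + 1)(w² - 4w + 68)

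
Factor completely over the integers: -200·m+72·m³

8·m·(3·m+5)·(3·m-5)

Factor out 8·m, leaving 9·m²-25, which is a difference of two squares.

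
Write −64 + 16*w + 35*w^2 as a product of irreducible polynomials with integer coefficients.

(5*w + 8)*(7*w − 8)

Need a pair with product 35·(−64) = −2240 and sum 16: that's −40 and 56.
Split the middle term: 35*w^2 − 40*w + 56*w − 64 = 5*w*(7*w − 8) + 8*(7*w − 8).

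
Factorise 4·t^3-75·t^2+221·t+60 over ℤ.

(4·t+1)·(t-15)·(t-4)

Testing divisors of the constant over divisors of the leading coefficient, t = -1/4 is a root, giving the factor (4·t+1) and quotient t^2-19·t+60.
The remaining quadratic factors as (t-4)(t-15).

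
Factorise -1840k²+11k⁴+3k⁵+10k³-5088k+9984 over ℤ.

Trying the rational-root candidates, k = 8 is a root, so (k-8) divides it; the quotient is 3k⁴+35k³+290k²+480k-1248.
Continuing, k = 4/3 is a root, so (3k-4) is a factor; dividing leaves k³+13k²+114k+312.
Continuing, k = -4 is a root, so (k+4) divides it; the quotient is k²+9k+78.
The quadratic k²+9k+78 has discriminant -231 < 0 and is irreducible over ℤ.

(3k-4)(k+4)(k-8)(k²+9k+78)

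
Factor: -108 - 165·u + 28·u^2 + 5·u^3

By the rational root theorem, u = 4 is a root, giving the factor (u - 4) and quotient 5·u^2 + 48·u + 27.
The remaining quadratic factors as (5·u + 3)(u + 9).

(5·u + 3)·(u + 9)·(u - 4)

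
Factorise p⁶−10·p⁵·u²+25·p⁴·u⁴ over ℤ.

p⁴·(p−5·u²)²

Factor out p⁴ first: what remains is p²−10·p·u²+25·u⁴.
Recognize a perfect-square trinomial with the parts p and 5·u².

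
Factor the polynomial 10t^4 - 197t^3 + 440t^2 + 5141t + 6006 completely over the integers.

(2t + 3)(5t + 14)(t - 11)(t - 13)

Testing divisors of the constant over divisors of the leading coefficient, t = 11 is a root, so (t - 11) divides it; the quotient is 10t^3 - 87t^2 - 517t - 546.
Continuing, t = -14/5 is a root, so (5t + 14) divides it; the quotient is 2t^2 - 23t - 39.
The remaining quadratic factors as (2t + 3)(t - 13).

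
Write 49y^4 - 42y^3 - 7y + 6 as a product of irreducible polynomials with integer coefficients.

Group as (49y^4 - 7y) + (-42y^3 + 6) = 7y(7y^3 - 1) - 6(7y^3 - 1).
Both groups share the factor (7y^3 - 1).

(7y - 6)(7y^3 - 1)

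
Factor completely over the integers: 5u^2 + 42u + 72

Need a pair with product 5·72 = 360 and sum 42: that's 12 and 30.
Split the middle term: 5u^2 + 12u + 30u + 72 = u(5u + 12) + 6(5u + 12).

(5u + 12)(u + 6)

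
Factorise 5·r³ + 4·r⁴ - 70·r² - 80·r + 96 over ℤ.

(4·r - 3)·(r + 2)·(r + 4)·(r - 4)

Trying the rational-root candidates, r = -2 is a root, so (r + 2) divides it; the quotient is 4·r³ - 3·r² - 64·r + 48.
Continuing, r = -4 is a root, so (r + 4) divides it; the quotient is 4·r² - 19·r + 12.
The remaining quadratic factors as (4·r - 3)(r - 4).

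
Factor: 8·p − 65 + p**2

(p + 13)·(p − 5)

Two integers with product −65 and sum 8 are 13 and −5.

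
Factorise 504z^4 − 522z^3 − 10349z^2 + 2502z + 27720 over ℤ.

(3z − 14)(4z + 15)(6z − 11)(7z + 12)

Testing divisors of the constant over divisors of the leading coefficient, z = 11/6 is a root, giving the factor (6z − 11) and quotient 84z^3 + 67z^2 − 1602z − 2520.
Next, z = 14/3 is a root, so (3z − 14) divides it; the quotient is 28z^2 + 153z + 180.
The remaining quadratic factors as (7z + 12)(4z + 15).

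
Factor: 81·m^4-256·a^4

Difference of squares twice: with A = 3·m and B = 4·a, A⁴ − B⁴ = (A² − B²)(A² + B²), and A² − B² factors again.

(3·m-4·a)·(3·m+4·a)·(9·m^2+16·a^2)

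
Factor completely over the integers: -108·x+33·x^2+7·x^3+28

By the rational root theorem, x = 2/7 is a root, so (7·x-2) divides it; the quotient is x^2+5·x-14.
The remaining quadratic factors as (x-2)(x+7).

(7·x-2)·(x+7)·(x-2)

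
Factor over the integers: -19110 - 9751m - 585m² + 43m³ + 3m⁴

(3m + 7)(m + 13)(m + 14)(m - 15)

Testing divisors of the constant over divisors of the leading coefficient, m = -7/3 is a root, so (3m + 7) is a factor; dividing leaves m³ + 12m² - 223m - 2730.
Continuing, m = 15 is a root, so (m - 15) divides it; the quotient is m² + 27m + 182.
The remaining quadratic factors as (m + 14)(m + 13).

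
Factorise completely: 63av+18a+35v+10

(7v+2)(9a+5)

Group as (63av+18a) + (35v+10) = 9a(7v+2) + 5(7v+2).
Both groups share the factor (7v+2).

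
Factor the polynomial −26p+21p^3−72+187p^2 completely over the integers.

By the rational root theorem, p = −4/7 is a root, so (7p+4) is a factor; dividing leaves 3p^2+25p−18.
The remaining quadratic factors as (p+9)(3p−2).

(3p−2)(7p+4)(p+9)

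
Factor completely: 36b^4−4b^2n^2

Factor out 4b^2, leaving 9b^2−n^2, which is a difference of two squares.

4b^2(3b+n)(3b−n)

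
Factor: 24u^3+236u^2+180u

Pull out the common factor 4u, then factor the remaining trinomial.

4u(6u+5)(u+9)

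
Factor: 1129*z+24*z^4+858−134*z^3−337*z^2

Among the possible rational roots, z = −3 is a root, so (z+3) is a factor; dividing leaves 24*z^3−206*z^2+281*z+286.
Next, z = 11/4 is a root, so (4*z−11) is a factor; dividing leaves 6*z^2−35*z−26.
The remaining quadratic factors as (3*z+2)(2*z−13).

(2*z−13)*(3*z+2)*(4*z−11)*(z+3)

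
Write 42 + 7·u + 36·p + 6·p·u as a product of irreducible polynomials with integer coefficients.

Group as (6·p·u + 36·p) + (7·u + 42) = 6·p·(u + 6) + 7·(u + 6).
Both groups share the factor (u + 6).

(6·p + 7)·(u + 6)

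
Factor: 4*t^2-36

Every term has a factor of 4. Then t^2-9 = (t)² − (3)².

4*(t+3)*(t-3)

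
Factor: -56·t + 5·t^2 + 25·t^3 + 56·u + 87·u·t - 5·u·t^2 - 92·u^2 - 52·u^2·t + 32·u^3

Group: 4·u·(8·u^2 - 3·u·t - 7·u - 5·t^2 + 7·t) + (-5·t - 8)·(8·u^2 - 3·u·t - 7·u - 5·t^2 + 7·t); both groups contain (8·u^2 - 3·u·t - 7·u - 5·t^2 + 7·t), so (4·u - 5·t - 8) is a factor with cofactor 8·u^2 - 3·u·t - 7·u - 5·t^2 + 7·t.
The cofactor groups again: 8·u^2 - 3·u·t - 7·u - 5·t^2 + 7·t = u·(8·u + 5·t - 7) - t·(8·u + 5·t - 7); both groups contain (8·u + 5·t - 7), giving (u - t)·(8·u + 5·t - 7).

(4·u - 5·t - 8)·(u - t)·(8·u + 5·t - 7)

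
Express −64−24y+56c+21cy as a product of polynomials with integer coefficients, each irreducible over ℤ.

Group as (21cy+56c) + (−24y−64) = 7c(3y+8) − 8(3y+8).
Both groups share the factor (3y+8).

(3y+8)(7c−8)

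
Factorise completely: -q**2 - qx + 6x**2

-(q + 3x)(q - 2x)

Group: -q(q - 2x) - 3x(q - 2x); both groups contain (q - 2x).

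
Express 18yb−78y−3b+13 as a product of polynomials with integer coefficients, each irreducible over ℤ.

Group as (18yb−78y) + (−3b+13) = 6y(3b−13) − (3b−13).
Both groups share the factor (3b−13).

(3b−13)(6y−1)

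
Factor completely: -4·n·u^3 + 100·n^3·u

4·n·u·(5·n + u)·(5·n - u)

Pull out the common factor 4·n·u; 25·n^2 - u^2 is a difference of squares.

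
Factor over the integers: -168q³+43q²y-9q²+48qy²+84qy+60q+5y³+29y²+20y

Group: 3q(-56q²+33qy-3q+5y²+29y+20) + y(-56q²+33qy-3q+5y²+29y+20); both groups contain (-56q²+33qy-3q+5y²+29y+20), so (3q+y) is a factor with cofactor -56q²+33qy-3q+5y²+29y+20.
The cofactor groups again: -56q²+33qy-3q+5y²+29y+20 = -8q(7q-5y-4) + (-y-5)(7q-5y-4); both groups contain (7q-5y-4), giving -(8q+y+5)(7q-5y-4).

-(3q+y)(7q-5y-4)(8q+y+5)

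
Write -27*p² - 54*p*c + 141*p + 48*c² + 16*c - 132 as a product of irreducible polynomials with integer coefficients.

-(9*p - 6*c - 11)*(3*p + 8*c - 12)

Group: -9*p*(3*p + 8*c - 12) + (6*c + 11)*(3*p + 8*c - 12); both groups contain (3*p + 8*c - 12).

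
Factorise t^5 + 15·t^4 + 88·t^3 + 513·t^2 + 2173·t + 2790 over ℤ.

Testing divisors of the constant over divisors of the leading coefficient, t = -5 is a root, so (t + 5) is a factor; dividing leaves t^4 + 10·t^3 + 38·t^2 + 323·t + 558.
Then t = -2 is a root, giving the factor (t + 2) and quotient t^3 + 8·t^2 + 22·t + 279.
Continuing, t = -9 is a root, so (t + 9) divides it; the quotient is t^2 - t + 31.
The quadratic t^2 - t + 31 has discriminant -123 < 0 and is irreducible over ℤ.

(t + 2)·(t + 5)·(t + 9)·(t^2 - t + 31)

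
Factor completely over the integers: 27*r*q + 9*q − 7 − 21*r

(3*r + 1)*(9*q − 7)

Group as (27*r*q − 21*r) + (9*q − 7) = 3*r*(9*q − 7) + (9*q − 7).
Both groups share the factor (9*q − 7).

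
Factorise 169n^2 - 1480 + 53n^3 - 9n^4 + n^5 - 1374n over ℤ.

(n + 1)(n + 4)(n - 5)(n^2 - 9n + 74)

Trying the rational-root candidates, n = -4 is a root, so (n + 4) is a factor; dividing leaves n^4 - 13n^3 + 105n^2 - 251n - 370.
Then n = 5 is a root, so (n - 5) is a factor; dividing leaves n^3 - 8n^2 + 65n + 74.
Then n = -1 is a root, so (n + 1) divides it; the quotient is n^2 - 9n + 74.
The quadratic n^2 - 9n + 74 has discriminant -215 < 0 and is irreducible over ℤ.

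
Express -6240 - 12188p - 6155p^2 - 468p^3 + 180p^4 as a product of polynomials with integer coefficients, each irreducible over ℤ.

(5p + 12)(6p + 13)(6p + 5)(p - 8)

By the rational root theorem, p = 8 is a root, giving the factor (p - 8) and quotient 180p^3 + 972p^2 + 1621p + 780.
Next, p = -13/6 is a root, giving the factor (6p + 13) and quotient 30p^2 + 97p + 60.
The remaining quadratic factors as (6p + 5)(5p + 12).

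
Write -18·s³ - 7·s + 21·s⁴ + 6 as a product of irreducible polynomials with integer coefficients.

(7·s - 6)·(3·s³ - 1)

Group as (21·s⁴ - 7·s) + (-18·s³ + 6) = 7·s·(3·s³ - 1) - 6·(3·s³ - 1).
Both groups share the factor (3·s³ - 1).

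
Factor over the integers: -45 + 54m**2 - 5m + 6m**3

(m + 9)(6m**2 - 5)

Group as (6m**3 - 5m) + (54m**2 - 45) = m(6m**2 - 5) + 9(6m**2 - 5).
Both groups share the factor (6m**2 - 5).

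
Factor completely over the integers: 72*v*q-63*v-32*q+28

Group as (72*v*q-63*v) + (-32*q+28) = 9*v*(8*q-7) - 4*(8*q-7).
Both groups share the factor (8*q-7).

(8*q-7)*(9*v-4)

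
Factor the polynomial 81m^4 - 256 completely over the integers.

(3m + 4)(3m - 4)(9m^2 + 16)

(3m)⁴ − (4)⁴ = ((3m)² − (4)²)((3m)² + (4)²); the first factor splits again, the second (9m^2 + 16) is irreducible.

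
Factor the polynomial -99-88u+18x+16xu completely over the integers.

(2x-11)(8u+9)

Group as (16xu+18x) + (-88u-99) = 2x(8u+9) - 11(8u+9).
Both groups share the factor (8u+9).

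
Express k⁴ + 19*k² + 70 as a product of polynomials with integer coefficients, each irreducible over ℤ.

Substitute u = k² to get a quadratic in u, then factor.
k² + 5 is irreducible over ℤ (always positive, so no real roots).
k² + 14 is irreducible over ℤ (always positive, so no real roots).

(k² + 14)*(k² + 5)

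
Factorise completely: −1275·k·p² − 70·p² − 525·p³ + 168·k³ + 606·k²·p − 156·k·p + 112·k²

Group: 14·k·(12·k² + 39·k·p + 8·k − 105·p² − 14·p) + 5·p·(12·k² + 39·k·p + 8·k − 105·p² − 14·p); both groups contain (12·k² + 39·k·p + 8·k − 105·p² − 14·p), so (14·k + 5·p) is a factor with cofactor 12·k² + 39·k·p + 8·k − 105·p² − 14·p.
The cofactor groups again: 12·k² + 39·k·p + 8·k − 105·p² − 14·p = 4·k·(3·k + 15·p + 2) − 7·p·(3·k + 15·p + 2); both groups contain (3·k + 15·p + 2), giving (4·k − 7·p)·(3·k + 15·p + 2).

(14·k + 5·p)·(3·k + 15·p + 2)·(4·k − 7·p)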